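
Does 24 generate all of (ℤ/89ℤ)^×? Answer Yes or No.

φ(89) = 89 − 1 = 88 = 2^3 · 11.
It suffices to check that the order of 24 is not a proper divisor of 88: compute 24^(88/q) for q ∈ {2, 11}.
24^44 ≡ 88 (mod 89)  [q = 2: ≢ 1 ✓]
24^8 ≡ 78 (mod 89)  [q = 11: ≢ 1 ✓]
Every test exponent gives a nontrivial residue, hence 24 generates the full group.

Yes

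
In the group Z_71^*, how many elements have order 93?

φ(71) = 71 − 1 = 70 = 2 · 5 · 7.
Since (Z/71Z)^× is cyclic of order 70, the number of elements of order d is φ(d) when d | 70 and 0 otherwise.
Since 93 ∤ 70, the count is 0.

0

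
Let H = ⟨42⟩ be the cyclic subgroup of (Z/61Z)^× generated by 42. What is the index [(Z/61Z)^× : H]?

Since 42 ∈ (Z/61Z)^×, its order divides φ(61) = 61 − 1 = 60 = 2^2 · 3 · 5.
Divisors of 60: 1, 2, 3, 4, 5, 6, 10, 12, 15, 20, 30, 60.
Test each divisor d:
42^1 ≡ 42 (mod 61)
42^2 ≡ 56 (mod 61)
42^3 ≡ 34 (mod 61)
42^4 ≡ 25 (mod 61)
42^5 ≡ 13 (mod 61)
42^6 ≡ 58 (mod 61)
42^10 ≡ 47 (mod 61)
42^12 ≡ 9 (mod 61)
42^15 ≡ 1 (mod 61) ✓
Thus |⟨42⟩| = ord(42) = 15.
The index is φ(61) / ord(42) = 60 / 15 = 4.

4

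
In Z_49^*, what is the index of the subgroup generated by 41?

ord(41) | φ(49) = φ(7^2) = 7·(7−1) = 42 = 2 · 3 · 7.
Divisors of 42: 1, 2, 3, 6, 7, 14, 21, 42.
Evaluate successive powers at the divisors of 42:
41^1 ≡ 41
41^2 ≡ 15
41^3 ≡ 27
41^6 ≡ 43
41^7 ≡ 48
41^14 ≡ 1
The order of 41 is 14, so the subgroup it generates has 14 elements.
The index is φ(49) / ord(41) = 42 / 14 = 3.

3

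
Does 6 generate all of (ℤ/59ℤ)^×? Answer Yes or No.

Yes

φ(59) = 59 − 1 = 58 = 2 · 29.
6 is a primitive root mod 59 iff 6^(φ(59)/q) ≢ 1 for every prime q | φ(59), i.e. q ∈ {2, 29}.
6^29 ≡ 58 (mod 59)  [q = 2: ≢ 1 ✓]
6^2 ≡ 36 (mod 59)  [q = 29: ≢ 1 ✓]
None equal 1, so ord_59(6) = 58: 6 is a primitive root.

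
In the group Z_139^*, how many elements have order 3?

2

φ(139) = 139 − 1 = 138 = 2 · 3 · 23.
(Z/139Z)^× is cyclic (|G| = 138); a cyclic group of order m has exactly φ(d) elements of each order d | m, and none otherwise.
3 | 138, and φ(3) = 3 − 1 = 2.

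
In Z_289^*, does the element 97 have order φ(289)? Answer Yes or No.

φ(289) = φ(17^2) = 17·(17−1) = 272 = 2^4 · 17.
Test 97^(272/q) mod 289 for each prime factor q of 272:
97^136 ≡ 288 (mod 289)  [q = 2: ≢ 1 ✓]
97^16 ≡ 52 (mod 289)  [q = 17: ≢ 1 ✓]
All checks pass, so 97 has order 272 and is a primitive root modulo 289.

Yes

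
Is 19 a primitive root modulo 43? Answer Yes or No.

φ(43) = 43 − 1 = 42 = 2 · 3 · 7.
Test 19^(42/q) mod 43 for each prime factor q of 42:
19^21 ≡ 42 (mod 43)  [q = 2: ≢ 1 ✓]
19^14 ≡ 36 (mod 43)  [q = 3: ≢ 1 ✓]
19^6 ≡ 11 (mod 43)  [q = 7: ≢ 1 ✓]
None equal 1, so ord_43(19) = 42: 19 is a primitive root.

Yes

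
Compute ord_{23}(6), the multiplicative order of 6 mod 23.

11

Since 6 ∈ (Z/23Z)^×, its order divides φ(23) = 23 − 1 = 22 = 2 · 11.
Divisors of 22: 1, 2, 11, 22.
Evaluate successive powers at the divisors of 22:
6^1 ≡ 6 (mod 23)
6^2 ≡ 13 (mod 23)
6^11 ≡ 1 (mod 23) ✓
So ord_23(6) = 11.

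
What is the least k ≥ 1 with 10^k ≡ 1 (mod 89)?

The order of 10 must divide φ(89) = 89 − 1 = 88 = 2^3 · 11.
Divisors of 88: 1, 2, 4, 8, 11, 22, 44, 88.
Test each divisor d:
10^1 ≡ 10 (mod 89)
10^2 ≡ 11 (mod 89)
10^4 ≡ 32 (mod 89)
10^8 ≡ 45 (mod 89)
10^11 ≡ 55 (mod 89)
10^22 ≡ 88 (mod 89)
10^44 ≡ 1 (mod 89) ✓
So ord_89(10) = 44.

44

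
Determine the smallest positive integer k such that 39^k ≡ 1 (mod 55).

10

The order of 39 must divide φ(55) = φ(5·11) = (5−1)·(11−1) = 4·10 = 40 = 2^3 · 5.
Divisors of 40: 1, 2, 4, 5, 8, 10, 20, 40.
Test each divisor d:
39^1 ≡ 39
39^2 ≡ 36
39^4 ≡ 31
39^5 ≡ 54
39^8 ≡ 26
39^10 ≡ 1
Therefore the multiplicative order of 39 modulo 55 is 10.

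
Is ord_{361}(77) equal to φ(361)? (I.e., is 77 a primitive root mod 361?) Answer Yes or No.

No

φ(361) = φ(19^2) = 19·(19−1) = 342 = 2 · 3^2 · 19.
It suffices to check that the order of 77 is not a proper divisor of 342: compute 77^(342/q) for q ∈ {2, 3, 19}.
77^171 ≡ 1 (mod 361)  [q = 2: ≡ 1 ✗]
77^114 ≡ 1 (mod 361)  [q = 3: ≡ 1 ✗]
77^18 ≡ 286 (mod 361)  [q = 19: ≢ 1 ✓]
The check at q = 2 fails, so 77 generates a proper subgroup.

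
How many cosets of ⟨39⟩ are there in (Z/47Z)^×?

1

ord(39) | φ(47) = 47 − 1 = 46 = 2 · 23.
Divisors of 46: 1, 2, 23, 46.
Check 39^d mod 47 for each divisor in increasing order:
39^1 ≡ 39
39^2 ≡ 17
39^23 ≡ 46
39^46 ≡ 1
So ord_47(39) = 46, hence |⟨39⟩| = 46.
[(Z/47Z)^× : ⟨39⟩] = 46/46 = 1.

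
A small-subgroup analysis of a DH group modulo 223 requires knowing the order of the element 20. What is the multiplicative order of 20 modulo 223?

222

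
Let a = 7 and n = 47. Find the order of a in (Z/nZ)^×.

23

The order of 7 must divide φ(47) = 47 − 1 = 46 = 2 · 23.
Divisors of 46: 1, 2, 23, 46.
Test each divisor d:
7^1 ≡ 7 (mod 47)
7^2 ≡ 2 (mod 47)
7^23 ≡ 1 (mod 47) ✓
Therefore the multiplicative order of 7 modulo 47 is 23.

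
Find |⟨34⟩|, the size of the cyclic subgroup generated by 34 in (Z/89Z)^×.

4

Since 34 ∈ (Z/89Z)^×, its order divides φ(89) = 89 − 1 = 88 = 2^3 · 11.
Divisors of 88: 1, 2, 4, 8, 11, 22, 44, 88.
Compute 34^d (mod 89) for the divisors d until we hit 1:
34^1 ≡ 34 (mod 89)
34^2 ≡ 88 (mod 89)
34^4 ≡ 1 (mod 89) ✓
The smallest such exponent is 4, so the order of 34 is 4.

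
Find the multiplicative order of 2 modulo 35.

By Lagrange's theorem, ord_35(2) divides φ(35) = φ(5·7) = (5−1)·(7−1) = 4·6 = 24 = 2^3 · 3.
Divisors of 24: 1, 2, 3, 4, 6, 8, 12, 24.
Compute 2^d (mod 35) for the divisors d until we hit 1:
2^1 ≡ 2
2^2 ≡ 4
2^3 ≡ 8
2^4 ≡ 16
2^6 ≡ 29
2^8 ≡ 11
2^12 ≡ 1
So ord_35(2) = 12.

12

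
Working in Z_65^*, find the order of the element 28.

ord(28) | φ(65) = φ(5·13) = (5−1)·(13−1) = 4·12 = 48 = 2^4 · 3.
Divisors of 48: 1, 2, 3, 4, 6, 8, 12, 16, 24, 48.
Check 28^d mod 65 for each divisor in increasing order:
28^1 ≡ 28 (mod 65)
28^2 ≡ 4 (mod 65)
28^3 ≡ 47 (mod 65)
28^4 ≡ 16 (mod 65)
28^6 ≡ 64 (mod 65)
28^8 ≡ 61 (mod 65)
28^12 ≡ 1 (mod 65) ✓
Therefore the multiplicative order of 28 modulo 65 is 12.

12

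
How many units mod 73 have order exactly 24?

φ(73) = 73 − 1 = 72 = 2^3 · 3^2.
Since (Z/73Z)^× is cyclic of order 72, the number of elements of order d is φ(d) when d | 72 and 0 otherwise.
24 = 2^3 · 3 divides 72, and φ(24) = 8.

8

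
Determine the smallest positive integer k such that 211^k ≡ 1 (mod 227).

226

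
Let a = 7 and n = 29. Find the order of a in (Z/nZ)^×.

ord(7) | φ(29) = 29 − 1 = 28 = 2^2 · 7.
Divisors of 28: 1, 2, 4, 7, 14, 28.
Check 7^d mod 29 for each divisor in increasing order:
7^1 ≡ 7
7^2 ≡ 20
7^4 ≡ 23
7^7 ≡ 1
The smallest such exponent is 7, so the order of 7 is 7.

7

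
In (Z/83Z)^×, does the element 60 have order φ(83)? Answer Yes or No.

φ(83) = 83 − 1 = 82 = 2 · 41.
Test 60^(82/q) mod 83 for each prime factor q of 82:
60^41 ≡ 82 (mod 83)  [q = 2: ≢ 1 ✓]
60^2 ≡ 31 (mod 83)  [q = 41: ≢ 1 ✓]
None equal 1, so ord_83(60) = 82: 60 is a primitive root.

Yes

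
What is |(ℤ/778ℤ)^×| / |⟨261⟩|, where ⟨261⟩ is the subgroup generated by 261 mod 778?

1

ord(261) | φ(778) = φ(2)·φ(389) = 1·388 = 388 = 2^2 · 97.
Divisors of 388: 1, 2, 4, 97, 194, 388.
Compute 261^d (mod 778) for the divisors d until we hit 1:
261^1 ≡ 261
261^2 ≡ 435
261^4 ≡ 171
261^97 ≡ 115
261^194 ≡ 777
261^388 ≡ 1
So ord_778(261) = 388, hence |⟨261⟩| = 388.
The index is φ(778) / ord(261) = 388 / 388 = 1.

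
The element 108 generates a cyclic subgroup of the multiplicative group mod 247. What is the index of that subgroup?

Since 108 ∈ (Z/247Z)^×, its order divides φ(247) = φ(13·19) = (13−1)·(19−1) = 12·18 = 216 = 2^3 · 3^3.
Divisors of 216: 1, 2, 3, 4, 6, 8, 9, 12, 18, 24, 27, 36, 54, 72, 108, 216.
Test each divisor d:
108^1 ≡ 108
108^2 ≡ 55
108^3 ≡ 12
108^4 ≡ 61
108^6 ≡ 144
108^8 ≡ 16
108^9 ≡ 246
108^12 ≡ 235
108^18 ≡ 1
Thus |⟨108⟩| = ord(108) = 18.
Index = |(Z/247Z)^×| / |⟨108⟩| = 216 / 18 = 12.

12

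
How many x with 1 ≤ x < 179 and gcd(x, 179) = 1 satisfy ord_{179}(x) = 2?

1

φ(179) = 179 − 1 = 178 = 2 · 89.
In a cyclic group of order 178, there are φ(d) elements of order d for each divisor d of 178, and zero for non-divisors.
2 | 178, and φ(2) = 2 − 1 = 1.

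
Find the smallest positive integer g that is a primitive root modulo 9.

2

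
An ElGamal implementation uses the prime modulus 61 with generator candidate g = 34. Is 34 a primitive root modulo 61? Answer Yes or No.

φ(61) = 61 − 1 = 60 = 2^2 · 3 · 5.
Test 34^(60/q) mod 61 for each prime factor q of 60:
34^30 ≡ 1 (mod 61)  [q = 2: ≡ 1 ✗]
34^20 ≡ 1 (mod 61)  [q = 3: ≡ 1 ✗]
34^12 ≡ 58 (mod 61)  [q = 5: ≢ 1 ✓]
34^30 ≡ 1 shows ord(34) | 30, strictly less than φ(61); not a primitive root.

No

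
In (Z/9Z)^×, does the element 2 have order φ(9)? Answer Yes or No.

φ(9) = φ(3^2) = 3·(3−1) = 6 = 2 · 3.
It suffices to check that the order of 2 is not a proper divisor of 6: compute 2^(6/q) for q ∈ {2, 3}.
2^3 ≡ 8 (mod 9)  [q = 2: ≢ 1 ✓]
2^2 ≡ 4 (mod 9)  [q = 3: ≢ 1 ✓]
Every test exponent gives a nontrivial residue, hence 2 generates the full group.

Yes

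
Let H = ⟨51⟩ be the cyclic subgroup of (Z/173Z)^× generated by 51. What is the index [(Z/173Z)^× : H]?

4

Since 51 ∈ (Z/173Z)^×, its order divides φ(173) = 173 − 1 = 172 = 2^2 · 43.
Divisors of 172: 1, 2, 4, 43, 86, 172.
Test each divisor d:
51^1 ≡ 51 (mod 173)
51^2 ≡ 6 (mod 173)
51^4 ≡ 36 (mod 173)
51^43 ≡ 1 (mod 173) ✓
The order of 51 is 43, so the subgroup it generates has 43 elements.
The index is φ(173) / ord(51) = 172 / 43 = 4.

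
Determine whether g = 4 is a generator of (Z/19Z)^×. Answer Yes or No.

φ(19) = 19 − 1 = 18 = 2 · 3^2.
It suffices to check that the order of 4 is not a proper divisor of 18: compute 4^(18/q) for q ∈ {2, 3}.
4^9 ≡ 1 (mod 19)  [q = 2: ≡ 1 ✗]
4^6 ≡ 11 (mod 19)  [q = 3: ≢ 1 ✓]
4^9 ≡ 1 shows ord(4) | 9, strictly less than φ(19); not a primitive root.

No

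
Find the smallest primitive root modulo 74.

φ(74) = φ(2)·φ(37) = 1·36 = 36 = 2^2 · 3^2.
g is a primitive root iff g^(36/q) ≢ 1 (mod 74) for each prime q ∈ {2, 3}.
g = 2: gcd(2, 74) = 2 > 1, not a unit — skip.
g = 3: 3^18 ≡ 1 — hits 1, so not a primitive root.
g = 4: gcd(4, 74) = 2 > 1, not a unit — skip.
g = 5: 5^18 ≡ 73; 5^12 ≡ 47 — none is 1, so 5 is a primitive root.
The smallest primitive root modulo 74 is 5.

5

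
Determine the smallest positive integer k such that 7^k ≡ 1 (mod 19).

3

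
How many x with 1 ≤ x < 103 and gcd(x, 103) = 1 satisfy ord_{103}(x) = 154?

0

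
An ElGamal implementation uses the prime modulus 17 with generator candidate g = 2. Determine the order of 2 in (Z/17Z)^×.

8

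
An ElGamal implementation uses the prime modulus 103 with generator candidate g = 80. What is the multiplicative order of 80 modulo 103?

34

By Lagrange's theorem, ord_103(80) divides φ(103) = 103 − 1 = 102 = 2 · 3 · 17.
Divisors of 102: 1, 2, 3, 6, 17, 34, 51, 102.
Test each divisor d:
80^1 ≡ 80 (mod 103)
80^2 ≡ 14 (mod 103)
80^3 ≡ 90 (mod 103)
80^6 ≡ 66 (mod 103)
80^17 ≡ 102 (mod 103)
80^34 ≡ 1 (mod 103) ✓
So ord_103(80) = 34.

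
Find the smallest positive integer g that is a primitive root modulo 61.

2

φ(61) = 61 − 1 = 60 = 2^2 · 3 · 5.
Test candidates g = 2, 3, … against the prime factors q ∈ {2, 3, 5} of φ(61): g is a generator iff g^(60/q) ≢ 1 for every such q.
g = 2: 2^30 ≡ 60; 2^20 ≡ 47; 2^12 ≡ 9 — none is 1, so 2 is a primitive root.
Hence the least primitive root of 61 is 2.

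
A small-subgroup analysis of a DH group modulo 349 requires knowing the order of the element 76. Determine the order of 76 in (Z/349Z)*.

174

By Lagrange's theorem, ord_349(76) divides φ(349) = 349 − 1 = 348 = 2^2 · 3 · 29.
Divisors of 348: 1, 2, 3, 4, 6, 12, 29, 58, 87, 116, 174, 348.
Test each divisor d:
76^1 ≡ 76 (mod 349)
76^2 ≡ 192 (mod 349)
76^3 ≡ 283 (mod 349)
76^4 ≡ 219 (mod 349)
76^6 ≡ 168 (mod 349)
76^12 ≡ 304 (mod 349)
76^29 ≡ 123 (mod 349)
76^58 ≡ 122 (mod 349)
76^87 ≡ 348 (mod 349)
76^116 ≡ 226 (mod 349)
76^174 ≡ 1 (mod 349) ✓
So ord_349(76) = 174.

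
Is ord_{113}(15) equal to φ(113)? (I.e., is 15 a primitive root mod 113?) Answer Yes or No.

φ(113) = 113 − 1 = 112 = 2^4 · 7.
Test 15^(112/q) mod 113 for each prime factor q of 112:
15^56 ≡ 1 (mod 113)  [q = 2: ≡ 1 ✗]
15^16 ≡ 1 (mod 113)  [q = 7: ≡ 1 ✗]
Since 15^56 ≡ 1, the order of 15 divides 56 < 112, so 15 is not a primitive root.

No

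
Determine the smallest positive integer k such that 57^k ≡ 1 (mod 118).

Since 57 ∈ (Z/118Z)^×, its order divides φ(118) = φ(2)·φ(59) = 1·58 = 58 = 2 · 29.
Divisors of 58: 1, 2, 29, 58.
Check 57^d mod 118 for each divisor in increasing order:
57^1 ≡ 57 (mod 118)
57^2 ≡ 63 (mod 118)
57^29 ≡ 1 (mod 118) ✓
So ord_118(57) = 29.

29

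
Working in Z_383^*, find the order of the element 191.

382

ord(191) | φ(383) = 383 − 1 = 382 = 2 · 191.
Divisors of 382: 1, 2, 191, 382.
Check 191^d mod 383 for each divisor in increasing order:
191^1 ≡ 191 (mod 383)
191^2 ≡ 96 (mod 383)
191^191 ≡ 382 (mod 383)
191^382 ≡ 1 (mod 383) ✓
Therefore the multiplicative order of 191 modulo 383 is 382.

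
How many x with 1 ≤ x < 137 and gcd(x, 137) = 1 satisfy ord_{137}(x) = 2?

1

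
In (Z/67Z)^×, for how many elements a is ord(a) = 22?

φ(67) = 67 − 1 = 66 = 2 · 3 · 11.
Since (Z/67Z)^× is cyclic of order 66, the number of elements of order d is φ(d) when d | 66 and 0 otherwise.
22 = 2 · 11 divides 66, and φ(22) = 10.

10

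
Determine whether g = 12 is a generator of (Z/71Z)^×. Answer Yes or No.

No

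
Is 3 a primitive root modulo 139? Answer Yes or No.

φ(139) = 139 − 1 = 138 = 2 · 3 · 23.
Test 3^(138/q) mod 139 for each prime factor q of 138:
3^69 ≡ 138 (mod 139)  [q = 2: ≢ 1 ✓]
3^46 ≡ 42 (mod 139)  [q = 3: ≢ 1 ✓]
3^6 ≡ 34 (mod 139)  [q = 23: ≢ 1 ✓]
Every test exponent gives a nontrivial residue, hence 3 generates the full group.

Yes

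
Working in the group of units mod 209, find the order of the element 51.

90

ord(51) | φ(209) = φ(11·19) = (11−1)·(19−1) = 10·18 = 180 = 2^2 · 3^2 · 5.
Divisors of 180: 1, 2, 3, 4, 5, 6, 9, 10, 12, 15, 18, 20, 30, 36, 45, 60, 90, 180.
Compute 51^d (mod 209) for the divisors d until we hit 1:
51^1 ≡ 51
51^2 ≡ 93
51^3 ≡ 145
51^4 ≡ 80
51^5 ≡ 109
51^6 ≡ 125
51^9 ≡ 151
51^10 ≡ 177
51^12 ≡ 159
51^15 ≡ 65
51^18 ≡ 20
51^20 ≡ 188
51^30 ≡ 45
51^36 ≡ 191
51^45 ≡ 208
51^60 ≡ 144
51^90 ≡ 1
Therefore the multiplicative order of 51 modulo 209 is 90.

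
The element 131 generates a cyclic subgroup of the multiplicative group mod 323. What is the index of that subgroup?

Since 131 ∈ (Z/323Z)^×, its order divides φ(323) = φ(17·19) = (17−1)·(19−1) = 16·18 = 288 = 2^5 · 3^2.
Divisors of 288: 1, 2, 3, 4, 6, 8, 9, 12, 16, 18, 24, 32, 36, 48, 72, 96, 144, 288.
Compute 131^d (mod 323) for the divisors d until we hit 1:
131^1 ≡ 131 (mod 323)
131^2 ≡ 42 (mod 323)
131^3 ≡ 11 (mod 323)
131^4 ≡ 149 (mod 323)
131^6 ≡ 121 (mod 323)
131^8 ≡ 237 (mod 323)
131^9 ≡ 39 (mod 323)
131^12 ≡ 106 (mod 323)
131^16 ≡ 290 (mod 323)
131^18 ≡ 229 (mod 323)
131^24 ≡ 254 (mod 323)
131^32 ≡ 120 (mod 323)
131^36 ≡ 115 (mod 323)
131^48 ≡ 239 (mod 323)
131^72 ≡ 305 (mod 323)
131^96 ≡ 273 (mod 323)
131^144 ≡ 1 (mod 323) ✓
Thus |⟨131⟩| = ord(131) = 144.
Index = |(Z/323Z)^×| / |⟨131⟩| = 288 / 144 = 2.

2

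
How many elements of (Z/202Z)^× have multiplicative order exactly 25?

20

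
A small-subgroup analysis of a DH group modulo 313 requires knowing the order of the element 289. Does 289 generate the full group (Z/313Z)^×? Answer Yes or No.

φ(313) = 313 − 1 = 312 = 2^3 · 3 · 13.
It suffices to check that the order of 289 is not a proper divisor of 312: compute 289^(312/q) for q ∈ {2, 3, 13}.
289^156 ≡ 1 (mod 313)  [q = 2: ≡ 1 ✗]
289^104 ≡ 98 (mod 313)  [q = 3: ≢ 1 ✓]
289^24 ≡ 27 (mod 313)  [q = 13: ≢ 1 ✓]
Since 289^156 ≡ 1, the order of 289 divides 156 < 312, so 289 is not a primitive root.

No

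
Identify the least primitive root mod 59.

2

φ(59) = 59 − 1 = 58 = 2 · 29.
g is a primitive root iff g^(58/q) ≢ 1 (mod 59) for each prime q ∈ {2, 29}.
g = 2: 2^29 ≡ 58; 2^2 ≡ 4 — none is 1, so 2 is a primitive root.
The smallest primitive root modulo 59 is 2.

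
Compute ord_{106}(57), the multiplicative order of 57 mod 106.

Since 57 ∈ (Z/106Z)^×, its order divides φ(106) = φ(2)·φ(53) = 1·52 = 52 = 2^2 · 13.
Divisors of 52: 1, 2, 4, 13, 26, 52.
Test each divisor d:
57^1 ≡ 57 (mod 106)
57^2 ≡ 69 (mod 106)
57^4 ≡ 97 (mod 106)
57^13 ≡ 105 (mod 106)
57^26 ≡ 1 (mod 106) ✓
Hence ord(57) = 26.

26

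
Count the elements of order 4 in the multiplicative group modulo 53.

2

φ(53) = 53 − 1 = 52 = 2^2 · 13.
In a cyclic group of order 52, there are φ(d) elements of order d for each divisor d of 52, and zero for non-divisors.
4 = 2^2 divides 52, and φ(4) = 2.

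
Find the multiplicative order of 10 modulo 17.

16

By Lagrange's theorem, ord_17(10) divides φ(17) = 17 − 1 = 16 = 2^4.
Divisors of 16: 1, 2, 4, 8, 16.
Test each divisor d:
10^1 ≡ 10
10^2 ≡ 15
10^4 ≡ 4
10^8 ≡ 16
10^16 ≡ 1
Therefore the multiplicative order of 10 modulo 17 is 16.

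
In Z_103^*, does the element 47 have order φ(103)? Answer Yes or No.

φ(103) = 103 − 1 = 102 = 2 · 3 · 17.
It suffices to check that the order of 47 is not a proper divisor of 102: compute 47^(102/q) for q ∈ {2, 3, 17}.
47^51 ≡ 102 (mod 103)  [q = 2: ≢ 1 ✓]
47^34 ≡ 56 (mod 103)  [q = 3: ≢ 1 ✓]
47^6 ≡ 1 (mod 103)  [q = 17: ≡ 1 ✗]
The check at q = 17 fails, so 47 generates a proper subgroup.

No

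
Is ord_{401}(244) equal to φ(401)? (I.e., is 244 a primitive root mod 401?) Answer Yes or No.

No

φ(401) = 401 − 1 = 400 = 2^4 · 5^2.
It suffices to check that the order of 244 is not a proper divisor of 400: compute 244^(400/q) for q ∈ {2, 5}.
244^200 ≡ 400 (mod 401)  [q = 2: ≢ 1 ✓]
244^80 ≡ 1 (mod 401)  [q = 5: ≡ 1 ✗]
The check at q = 5 fails, so 244 generates a proper subgroup.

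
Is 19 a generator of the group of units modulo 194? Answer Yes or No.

No

φ(194) = φ(2)·φ(97) = 1·96 = 96 = 2^5 · 3.
It suffices to check that the order of 19 is not a proper divisor of 96: compute 19^(96/q) for q ∈ {2, 3}.
19^48 ≡ 193 (mod 194)  [q = 2: ≢ 1 ✓]
19^32 ≡ 1 (mod 194)  [q = 3: ≡ 1 ✗]
Since 19^32 ≡ 1, the order of 19 divides 32 < 96, so 19 is not a primitive root.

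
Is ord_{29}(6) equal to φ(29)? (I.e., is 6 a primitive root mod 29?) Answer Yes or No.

No

φ(29) = 29 − 1 = 28 = 2^2 · 7.
6 is a primitive root mod 29 iff 6^(φ(29)/q) ≢ 1 for every prime q | φ(29), i.e. q ∈ {2, 7}.
6^14 ≡ 1 (mod 29)  [q = 2: ≡ 1 ✗]
6^4 ≡ 20 (mod 29)  [q = 7: ≢ 1 ✓]
Since 6^14 ≡ 1, the order of 6 divides 14 < 28, so 6 is not a primitive root.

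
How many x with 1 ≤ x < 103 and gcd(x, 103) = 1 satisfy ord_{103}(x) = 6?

2

φ(103) = 103 − 1 = 102 = 2 · 3 · 17.
In a cyclic group of order 102, there are φ(d) elements of order d for each divisor d of 102, and zero for non-divisors.
6 = 2 · 3 divides 102, and φ(6) = 2.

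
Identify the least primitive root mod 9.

2

φ(9) = φ(3^2) = 3·(3−1) = 6 = 2 · 3.
Test candidates g = 2, 3, … against the prime factors q ∈ {2, 3} of φ(9): g is a generator iff g^(6/q) ≢ 1 for every such q.
g = 2: 2^3 ≡ 8; 2^2 ≡ 4 — none is 1, so 2 is a primitive root.
The smallest primitive root modulo 9 is 2.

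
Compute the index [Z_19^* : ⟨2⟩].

1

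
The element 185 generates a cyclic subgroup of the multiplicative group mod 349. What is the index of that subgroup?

By Lagrange's theorem, ord_349(185) divides φ(349) = 349 − 1 = 348 = 2^2 · 3 · 29.
Divisors of 348: 1, 2, 3, 4, 6, 12, 29, 58, 87, 116, 174, 348.
Evaluate successive powers at the divisors of 348:
185^1 ≡ 185 (mod 349)
185^2 ≡ 23 (mod 349)
185^3 ≡ 67 (mod 349)
185^4 ≡ 180 (mod 349)
185^6 ≡ 301 (mod 349)
185^12 ≡ 210 (mod 349)
185^29 ≡ 122 (mod 349)
185^58 ≡ 226 (mod 349)
185^87 ≡ 1 (mod 349) ✓
The order of 185 is 87, so the subgroup it generates has 87 elements.
Index = |(Z/349Z)^×| / |⟨185⟩| = 348 / 87 = 4.

4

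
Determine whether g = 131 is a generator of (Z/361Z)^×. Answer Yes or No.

No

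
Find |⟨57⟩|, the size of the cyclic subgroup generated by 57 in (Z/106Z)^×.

Since 57 ∈ (Z/106Z)^×, its order divides φ(106) = φ(2)·φ(53) = 1·52 = 52 = 2^2 · 13.
Divisors of 52: 1, 2, 4, 13, 26, 52.
Evaluate successive powers at the divisors of 52:
57^1 ≡ 57 (mod 106)
57^2 ≡ 69 (mod 106)
57^4 ≡ 97 (mod 106)
57^13 ≡ 105 (mod 106)
57^26 ≡ 1 (mod 106) ✓
The smallest such exponent is 26, so the order of 57 is 26.

26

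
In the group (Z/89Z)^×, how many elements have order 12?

φ(89) = 89 − 1 = 88 = 2^3 · 11.
(Z/89Z)^× is cyclic (|G| = 88); a cyclic group of order m has exactly φ(d) elements of each order d | m, and none otherwise.
12 does not divide 88, so no element of (Z/89Z)^× has order 12.

0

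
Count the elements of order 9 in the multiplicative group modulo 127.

6

φ(127) = 127 − 1 = 126 = 2 · 3^2 · 7.
(Z/127Z)^× is cyclic (|G| = 126); a cyclic group of order m has exactly φ(d) elements of each order d | m, and none otherwise.
9 = 3^2 divides 126, and φ(9) = 6.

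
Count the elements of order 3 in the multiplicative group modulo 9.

2

φ(9) = φ(3^2) = 3·(3−1) = 6 = 2 · 3.
Since (Z/9Z)^× is cyclic of order 6, the number of elements of order d is φ(d) when d | 6 and 0 otherwise.
3 | 6, and φ(3) = 3 − 1 = 2.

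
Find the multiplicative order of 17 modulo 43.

21

ord(17) | φ(43) = 43 − 1 = 42 = 2 · 3 · 7.
Divisors of 42: 1, 2, 3, 6, 7, 14, 21, 42.
Test each divisor d:
17^1 ≡ 17 (mod 43)
17^2 ≡ 31 (mod 43)
17^3 ≡ 11 (mod 43)
17^6 ≡ 35 (mod 43)
17^7 ≡ 36 (mod 43)
17^14 ≡ 6 (mod 43)
17^21 ≡ 1 (mod 43) ✓
The smallest such exponent is 21, so the order of 17 is 21.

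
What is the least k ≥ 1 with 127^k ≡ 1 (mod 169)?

78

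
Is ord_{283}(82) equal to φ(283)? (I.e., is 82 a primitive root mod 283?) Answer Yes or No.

Yes

φ(283) = 283 − 1 = 282 = 2 · 3 · 47.
Test 82^(282/q) mod 283 for each prime factor q of 282:
82^141 ≡ 282 (mod 283)  [q = 2: ≢ 1 ✓]
82^94 ≡ 238 (mod 283)  [q = 3: ≢ 1 ✓]
82^6 ≡ 264 (mod 283)  [q = 47: ≢ 1 ✓]
None equal 1, so ord_283(82) = 282: 82 is a primitive root.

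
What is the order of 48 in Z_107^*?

ord(48) | φ(107) = 107 − 1 = 106 = 2 · 53.
Divisors of 106: 1, 2, 53, 106.
Evaluate successive powers at the divisors of 106:
48^1 ≡ 48
48^2 ≡ 57
48^53 ≡ 1
The smallest such exponent is 53, so the order of 48 is 53.

53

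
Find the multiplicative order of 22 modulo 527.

240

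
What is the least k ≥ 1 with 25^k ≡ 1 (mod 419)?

209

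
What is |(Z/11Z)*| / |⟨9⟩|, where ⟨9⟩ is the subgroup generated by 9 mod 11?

2

ord(9) | φ(11) = 11 − 1 = 10 = 2 · 5.
Divisors of 10: 1, 2, 5, 10.
Evaluate successive powers at the divisors of 10:
9^1 ≡ 9
9^2 ≡ 4
9^5 ≡ 1
So ord_11(9) = 5, hence |⟨9⟩| = 5.
The index is φ(11) / ord(9) = 10 / 5 = 2.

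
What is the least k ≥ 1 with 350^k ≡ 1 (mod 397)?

Since 350 ∈ (Z/397Z)^×, its order divides φ(397) = 397 − 1 = 396 = 2^2 · 3^2 · 11.
Divisors of 396: 1, 2, 3, 4, 6, 9, 11, 12, 18, 22, 33, 36, 44, 66, 99, 132, 198, 396.
Test each divisor d:
350^1 ≡ 350 (mod 397)
350^2 ≡ 224 (mod 397)
350^3 ≡ 191 (mod 397)
350^4 ≡ 154 (mod 397)
350^6 ≡ 354 (mod 397)
350^9 ≡ 124 (mod 397)
350^11 ≡ 383 (mod 397)
350^12 ≡ 261 (mod 397)
350^18 ≡ 290 (mod 397)
350^22 ≡ 196 (mod 397)
350^33 ≡ 35 (mod 397)
350^36 ≡ 333 (mod 397)
350^44 ≡ 304 (mod 397)
350^66 ≡ 34 (mod 397)
350^99 ≡ 396 (mod 397)
350^132 ≡ 362 (mod 397)
350^198 ≡ 1 (mod 397) ✓
So ord_397(350) = 198.

198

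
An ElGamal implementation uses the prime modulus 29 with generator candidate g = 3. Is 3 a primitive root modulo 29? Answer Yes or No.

Yes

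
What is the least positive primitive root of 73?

φ(73) = 73 − 1 = 72 = 2^3 · 3^2.
Test candidates g = 2, 3, … against the prime factors q ∈ {2, 3} of φ(73): g is a generator iff g^(72/q) ≢ 1 for every such q.
g = 2: 2^36 ≡ 1 — hits 1, so not a primitive root.
g = 3: 3^36 ≡ 1 — hits 1, so not a primitive root.
g = 4: 4^36 ≡ 1 — hits 1, so not a primitive root.
g = 5: 5^36 ≡ 72; 5^24 ≡ 8 — none is 1, so 5 is a primitive root.
Hence the least primitive root of 73 is 5.

5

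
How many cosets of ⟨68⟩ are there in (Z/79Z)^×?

1

Since 68 ∈ (Z/79Z)^×, its order divides φ(79) = 79 − 1 = 78 = 2 · 3 · 13.
Divisors of 78: 1, 2, 3, 6, 13, 26, 39, 78.
Test each divisor d:
68^1 ≡ 68 (mod 79)
68^2 ≡ 42 (mod 79)
68^3 ≡ 12 (mod 79)
68^6 ≡ 65 (mod 79)
68^13 ≡ 56 (mod 79)
68^26 ≡ 55 (mod 79)
68^39 ≡ 78 (mod 79)
68^78 ≡ 1 (mod 79) ✓
So ord_79(68) = 78, hence |⟨68⟩| = 78.
Index = |(Z/79Z)^×| / |⟨68⟩| = 78 / 78 = 1.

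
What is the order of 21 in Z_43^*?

7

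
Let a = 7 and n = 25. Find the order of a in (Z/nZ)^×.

4

By Lagrange's theorem, ord_25(7) divides φ(25) = φ(5^2) = 5·(5−1) = 20 = 2^2 · 5.
Divisors of 20: 1, 2, 4, 5, 10, 20.
Check 7^d mod 25 for each divisor in increasing order:
7^1 ≡ 7 (mod 25)
7^2 ≡ 24 (mod 25)
7^4 ≡ 1 (mod 25) ✓
The smallest such exponent is 4, so the order of 7 is 4.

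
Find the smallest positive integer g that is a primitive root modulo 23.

φ(23) = 23 − 1 = 22 = 2 · 11.
g is a primitive root iff g^(22/q) ≢ 1 (mod 23) for each prime q ∈ {2, 11}.
g = 2: 2^11 ≡ 1 — hits 1, so not a primitive root.
g = 3: 3^11 ≡ 1 — hits 1, so not a primitive root.
g = 4: 4^11 ≡ 1 — hits 1, so not a primitive root.
g = 5: 5^11 ≡ 22; 5^2 ≡ 2 — none is 1, so 5 is a primitive root.
The smallest primitive root modulo 23 is 5.

5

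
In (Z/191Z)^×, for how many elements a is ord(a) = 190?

72

φ(191) = 191 − 1 = 190 = 2 · 5 · 19.
(Z/191Z)^× is cyclic (|G| = 190); a cyclic group of order m has exactly φ(d) elements of each order d | m, and none otherwise.
190 = 2 · 5 · 19 divides 190, and φ(190) = 72.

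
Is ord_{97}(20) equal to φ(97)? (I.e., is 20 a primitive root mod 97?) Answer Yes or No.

φ(97) = 97 − 1 = 96 = 2^5 · 3.
20 is a primitive root mod 97 iff 20^(φ(97)/q) ≢ 1 for every prime q | φ(97), i.e. q ∈ {2, 3}.
20^48 ≡ 96 (mod 97)  [q = 2: ≢ 1 ✓]
20^32 ≡ 1 (mod 97)  [q = 3: ≡ 1 ✗]
Since 20^32 ≡ 1, the order of 20 divides 32 < 96, so 20 is not a primitive root.

No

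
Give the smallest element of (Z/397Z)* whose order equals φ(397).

5

φ(397) = 397 − 1 = 396 = 2^2 · 3^2 · 11.
Test candidates g = 2, 3, … against the prime factors q ∈ {2, 3, 11} of φ(397): g is a generator iff g^(396/q) ≢ 1 for every such q.
g = 2: 2^198 ≡ 396; 2^132 ≡ 1 — hits 1, so not a primitive root.
g = 3: 3^198 ≡ 1 — hits 1, so not a primitive root.
g = 4: 4^198 ≡ 1 — hits 1, so not a primitive root.
g = 5: 5^198 ≡ 396; 5^132 ≡ 362; 5^36 ≡ 290 — none is 1, so 5 is a primitive root.
The smallest primitive root modulo 397 is 5.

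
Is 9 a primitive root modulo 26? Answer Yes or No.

No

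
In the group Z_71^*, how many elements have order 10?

φ(71) = 71 − 1 = 70 = 2 · 5 · 7.
Since (Z/71Z)^× is cyclic of order 70, the number of elements of order d is φ(d) when d | 70 and 0 otherwise.
10 = 2 · 5 divides 70, and φ(10) = 4.

4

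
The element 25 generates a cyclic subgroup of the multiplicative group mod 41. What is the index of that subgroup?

4

By Lagrange's theorem, ord_41(25) divides φ(41) = 41 − 1 = 40 = 2^3 · 5.
Divisors of 40: 1, 2, 4, 5, 8, 10, 20, 40.
Check 25^d mod 41 for each divisor in increasing order:
25^1 ≡ 25 (mod 41)
25^2 ≡ 10 (mod 41)
25^4 ≡ 18 (mod 41)
25^5 ≡ 40 (mod 41)
25^8 ≡ 37 (mod 41)
25^10 ≡ 1 (mod 41) ✓
Thus |⟨25⟩| = ord(25) = 10.
[(Z/41Z)^× : ⟨25⟩] = 40/10 = 4.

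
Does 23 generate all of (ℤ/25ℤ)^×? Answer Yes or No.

Yes

φ(25) = φ(5^2) = 5·(5−1) = 20 = 2^2 · 5.
It suffices to check that the order of 23 is not a proper divisor of 20: compute 23^(20/q) for q ∈ {2, 5}.
23^10 ≡ 24 (mod 25)  [q = 2: ≢ 1 ✓]
23^4 ≡ 16 (mod 25)  [q = 5: ≢ 1 ✓]
Every test exponent gives a nontrivial residue, hence 23 generates the full group.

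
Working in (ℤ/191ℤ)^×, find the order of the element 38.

Since 38 ∈ (Z/191Z)^×, its order divides φ(191) = 191 − 1 = 190 = 2 · 5 · 19.
Divisors of 190: 1, 2, 5, 10, 19, 38, 95, 190.
Evaluate successive powers at the divisors of 190:
38^1 ≡ 38 (mod 191)
38^2 ≡ 107 (mod 191)
38^5 ≡ 155 (mod 191)
38^10 ≡ 150 (mod 191)
38^19 ≡ 190 (mod 191)
38^38 ≡ 1 (mod 191) ✓
The smallest such exponent is 38, so the order of 38 is 38.

38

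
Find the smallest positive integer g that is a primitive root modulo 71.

φ(71) = 71 − 1 = 70 = 2 · 5 · 7.
g is a primitive root iff g^(70/q) ≢ 1 (mod 71) for each prime q ∈ {2, 5, 7}.
g = 2: 2^35 ≡ 1 — hits 1, so not a primitive root.
g = 3: 3^35 ≡ 1 — hits 1, so not a primitive root.
g = 4: 4^35 ≡ 1 — hits 1, so not a primitive root.
g = 5: 5^35 ≡ 1 — hits 1, so not a primitive root.
g = 6: 6^35 ≡ 1 — hits 1, so not a primitive root.
g = 7: 7^35 ≡ 70; 7^14 ≡ 54; 7^10 ≡ 45 — none is 1, so 7 is a primitive root.
The smallest primitive root modulo 71 is 7.

7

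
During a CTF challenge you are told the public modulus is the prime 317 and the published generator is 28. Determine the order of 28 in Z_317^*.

By Lagrange's theorem, ord_317(28) divides φ(317) = 317 − 1 = 316 = 2^2 · 79.
Divisors of 316: 1, 2, 4, 79, 158, 316.
Compute 28^d (mod 317) for the divisors d until we hit 1:
28^1 ≡ 28
28^2 ≡ 150
28^4 ≡ 310
28^79 ≡ 1
The smallest such exponent is 79, so the order of 28 is 79.

79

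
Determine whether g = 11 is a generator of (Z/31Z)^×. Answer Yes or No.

Yes

φ(31) = 31 − 1 = 30 = 2 · 3 · 5.
Test 11^(30/q) mod 31 for each prime factor q of 30:
11^15 ≡ 30 (mod 31)  [q = 2: ≢ 1 ✓]
11^10 ≡ 5 (mod 31)  [q = 3: ≢ 1 ✓]
11^6 ≡ 4 (mod 31)  [q = 5: ≢ 1 ✓]
None equal 1, so ord_31(11) = 30: 11 is a primitive root.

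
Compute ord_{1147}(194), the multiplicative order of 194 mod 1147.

Since 194 ∈ (Z/1147Z)^×, its order divides φ(1147) = φ(31·37) = (31−1)·(37−1) = 30·36 = 1080 = 2^3 · 3^3 · 5.
Divisors of 1080: 1, 2, 3, 4, 5, 6, 8, 9, 10, 12, 15, 18, 20, 24, 27, 30, 36, 40, 45, 54, 60, 72, 90, 108, 120, 135, 180, 216, 270, 360, 540, 1080.
Test each divisor d:
194^1 ≡ 194 (mod 1147)
194^2 ≡ 932 (mod 1147)
194^3 ≡ 729 (mod 1147)
194^4 ≡ 345 (mod 1147)
194^5 ≡ 404 (mod 1147)
194^6 ≡ 380 (mod 1147)
194^8 ≡ 884 (mod 1147)
194^9 ≡ 593 (mod 1147)
194^10 ≡ 342 (mod 1147)
194^12 ≡ 1025 (mod 1147)
194^15 ≡ 528 (mod 1147)
194^18 ≡ 667 (mod 1147)
194^20 ≡ 1117 (mod 1147)
194^24 ≡ 1120 (mod 1147)
194^27 ≡ 963 (mod 1147)
194^30 ≡ 63 (mod 1147)
194^36 ≡ 1000 (mod 1147)
194^40 ≡ 900 (mod 1147)
194^45 ≡ 1 (mod 1147) ✓
So ord_1147(194) = 45.

45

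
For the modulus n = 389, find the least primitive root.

2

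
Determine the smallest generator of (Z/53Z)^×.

φ(53) = 53 − 1 = 52 = 2^2 · 13.
g is a primitive root iff g^(52/q) ≢ 1 (mod 53) for each prime q ∈ {2, 13}.
g = 2: 2^26 ≡ 52; 2^4 ≡ 16 — none is 1, so 2 is a primitive root.
Hence the least primitive root of 53 is 2.

2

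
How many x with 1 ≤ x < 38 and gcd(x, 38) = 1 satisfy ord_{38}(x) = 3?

φ(38) = φ(2)·φ(19) = 1·18 = 18 = 2 · 3^2.
(Z/38Z)^× is cyclic (|G| = 18); a cyclic group of order m has exactly φ(d) elements of each order d | m, and none otherwise.
3 | 18, and φ(3) = 3 − 1 = 2.

2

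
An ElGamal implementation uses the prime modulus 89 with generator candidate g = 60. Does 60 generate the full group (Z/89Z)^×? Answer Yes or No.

φ(89) = 89 − 1 = 88 = 2^3 · 11.
Test 60^(88/q) mod 89 for each prime factor q of 88:
60^44 ≡ 88 (mod 89)  [q = 2: ≢ 1 ✓]
60^8 ≡ 4 (mod 89)  [q = 11: ≢ 1 ✓]
None equal 1, so ord_89(60) = 88: 60 is a primitive root.

Yes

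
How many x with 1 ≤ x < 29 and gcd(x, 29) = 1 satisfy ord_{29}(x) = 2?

φ(29) = 29 − 1 = 28 = 2^2 · 7.
In a cyclic group of order 28, there are φ(d) elements of order d for each divisor d of 28, and zero for non-divisors.
2 | 28, and φ(2) = 2 − 1 = 1.

1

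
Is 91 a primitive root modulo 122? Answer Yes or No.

φ(122) = φ(2)·φ(61) = 1·60 = 60 = 2^2 · 3 · 5.
An element g generates (Z/122Z)^× iff g^(60/q) ≢ 1 (mod 122) for each prime q ∈ {2, 3, 5}.
91^30 ≡ 121 (mod 122)  [q = 2: ≢ 1 ✓]
91^20 ≡ 13 (mod 122)  [q = 3: ≢ 1 ✓]
91^12 ≡ 95 (mod 122)  [q = 5: ≢ 1 ✓]
All checks pass, so 91 has order 60 and is a primitive root modulo 122.

Yes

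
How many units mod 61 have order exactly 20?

8

φ(61) = 61 − 1 = 60 = 2^2 · 3 · 5.
(Z/61Z)^× is cyclic (|G| = 60); a cyclic group of order m has exactly φ(d) elements of each order d | m, and none otherwise.
20 = 2^2 · 5 divides 60, and φ(20) = 8.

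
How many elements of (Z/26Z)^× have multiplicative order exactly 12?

4

φ(26) = φ(2)·φ(13) = 1·12 = 12 = 2^2 · 3.
Since (Z/26Z)^× is cyclic of order 12, the number of elements of order d is φ(d) when d | 12 and 0 otherwise.
12 = 2^2 · 3 divides 12, and φ(12) = 4.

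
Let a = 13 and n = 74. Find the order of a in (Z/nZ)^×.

By Lagrange's theorem, ord_74(13) divides φ(74) = φ(2)·φ(37) = 1·36 = 36 = 2^2 · 3^2.
Divisors of 36: 1, 2, 3, 4, 6, 9, 12, 18, 36.
Evaluate successive powers at the divisors of 36:
13^1 ≡ 13 (mod 74)
13^2 ≡ 21 (mod 74)
13^3 ≡ 51 (mod 74)
13^4 ≡ 71 (mod 74)
13^6 ≡ 11 (mod 74)
13^9 ≡ 43 (mod 74)
13^12 ≡ 47 (mod 74)
13^18 ≡ 73 (mod 74)
13^36 ≡ 1 (mod 74) ✓
So ord_74(13) = 36.

36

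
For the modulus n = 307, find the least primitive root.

5

φ(307) = 307 − 1 = 306 = 2 · 3^2 · 17.
Test candidates g = 2, 3, … against the prime factors q ∈ {2, 3, 17} of φ(307): g is a generator iff g^(306/q) ≢ 1 for every such q.
g = 2: 2^153 ≡ 306; 2^102 ≡ 1 — hits 1, so not a primitive root.
g = 3: 3^153 ≡ 306; 3^102 ≡ 1 — hits 1, so not a primitive root.
g = 4: 4^153 ≡ 1 — hits 1, so not a primitive root.
g = 5: 5^153 ≡ 306; 5^102 ≡ 289; 5^18 ≡ 81 — none is 1, so 5 is a primitive root.
The smallest primitive root modulo 307 is 5.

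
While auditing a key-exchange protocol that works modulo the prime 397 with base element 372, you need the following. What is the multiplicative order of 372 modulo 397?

ord(372) | φ(397) = 397 − 1 = 396 = 2^2 · 3^2 · 11.
Divisors of 396: 1, 2, 3, 4, 6, 9, 11, 12, 18, 22, 33, 36, 44, 66, 99, 132, 198, 396.
Check 372^d mod 397 for each divisor in increasing order:
372^1 ≡ 372 (mod 397)
372^2 ≡ 228 (mod 397)
372^3 ≡ 255 (mod 397)
372^4 ≡ 374 (mod 397)
372^6 ≡ 314 (mod 397)
372^9 ≡ 273 (mod 397)
372^11 ≡ 312 (mod 397)
372^12 ≡ 140 (mod 397)
372^18 ≡ 290 (mod 397)
372^22 ≡ 79 (mod 397)
372^33 ≡ 34 (mod 397)
372^36 ≡ 333 (mod 397)
372^44 ≡ 286 (mod 397)
372^66 ≡ 362 (mod 397)
372^99 ≡ 1 (mod 397) ✓
So ord_397(372) = 99.

99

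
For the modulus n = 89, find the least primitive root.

φ(89) = 89 − 1 = 88 = 2^3 · 11.
g is a primitive root iff g^(88/q) ≢ 1 (mod 89) for each prime q ∈ {2, 11}.
g = 2: 2^44 ≡ 1 — hits 1, so not a primitive root.
g = 3: 3^44 ≡ 88; 3^8 ≡ 64 — none is 1, so 3 is a primitive root.
The smallest primitive root modulo 89 is 3.

3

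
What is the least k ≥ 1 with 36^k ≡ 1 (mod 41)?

By Lagrange's theorem, ord_41(36) divides φ(41) = 41 − 1 = 40 = 2^3 · 5.
Divisors of 40: 1, 2, 4, 5, 8, 10, 20, 40.
Test each divisor d:
36^1 ≡ 36 (mod 41)
36^2 ≡ 25 (mod 41)
36^4 ≡ 10 (mod 41)
36^5 ≡ 32 (mod 41)
36^8 ≡ 18 (mod 41)
36^10 ≡ 40 (mod 41)
36^20 ≡ 1 (mod 41) ✓
So ord_41(36) = 20.

20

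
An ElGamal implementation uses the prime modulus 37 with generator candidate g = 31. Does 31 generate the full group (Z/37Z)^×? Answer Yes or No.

No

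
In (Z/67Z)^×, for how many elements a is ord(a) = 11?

10

φ(67) = 67 − 1 = 66 = 2 · 3 · 11.
In a cyclic group of order 66, there are φ(d) elements of order d for each divisor d of 66, and zero for non-divisors.
11 | 66, and φ(11) = 11 − 1 = 10.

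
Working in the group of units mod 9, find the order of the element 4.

By Lagrange's theorem, ord_9(4) divides φ(9) = φ(3^2) = 3·(3−1) = 6 = 2 · 3.
Divisors of 6: 1, 2, 3, 6.
Evaluate successive powers at the divisors of 6:
4^1 ≡ 4
4^2 ≡ 7
4^3 ≡ 1
The smallest such exponent is 3, so the order of 4 is 3.

3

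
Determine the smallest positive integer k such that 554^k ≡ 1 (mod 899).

140

Since 554 ∈ (Z/899Z)^×, its order divides φ(899) = φ(29·31) = (29−1)·(31−1) = 28·30 = 840 = 2^3 · 3 · 5 · 7.
Divisors of 840: 1, 2, 3, 4, 5, 6, 7, 8, 10, 12, 14, 15, 20, 21, 24, 28, 30, 35, 40, 42, 56, 60, 70, 84, 105, 120, 140, 168, 210, 280, 420, 840.
Compute 554^d (mod 899) for the divisors d until we hit 1:
554^1 ≡ 554 (mod 899)
554^2 ≡ 357 (mod 899)
554^3 ≡ 897 (mod 899)
554^4 ≡ 690 (mod 899)
554^5 ≡ 185 (mod 899)
554^6 ≡ 4 (mod 899)
554^7 ≡ 418 (mod 899)
554^8 ≡ 529 (mod 899)
554^10 ≡ 63 (mod 899)
554^12 ≡ 16 (mod 899)
554^14 ≡ 318 (mod 899)
554^15 ≡ 867 (mod 899)
554^20 ≡ 373 (mod 899)
554^21 ≡ 771 (mod 899)
554^24 ≡ 256 (mod 899)
554^28 ≡ 436 (mod 899)
554^30 ≡ 125 (mod 899)
554^35 ≡ 650 (mod 899)
554^40 ≡ 683 (mod 899)
554^42 ≡ 202 (mod 899)
554^56 ≡ 407 (mod 899)
554^60 ≡ 342 (mod 899)
554^70 ≡ 869 (mod 899)
554^84 ≡ 349 (mod 899)
554^105 ≡ 278 (mod 899)
554^120 ≡ 94 (mod 899)
554^140 ≡ 1 (mod 899) ✓
Hence ord(554) = 140.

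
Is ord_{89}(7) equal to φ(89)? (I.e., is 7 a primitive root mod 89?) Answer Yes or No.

Yes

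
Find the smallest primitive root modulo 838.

11

φ(838) = φ(2)·φ(419) = 1·418 = 418 = 2 · 11 · 19.
Test candidates g = 2, 3, … against the prime factors q ∈ {2, 11, 19} of φ(838): g is a generator iff g^(418/q) ≢ 1 for every such q.
g = 2: gcd(2, 838) = 2 > 1, not a unit — skip.
g = 3: 3^209 ≡ 1 — hits 1, so not a primitive root.
g = 4: gcd(4, 838) = 2 > 1, not a unit — skip.
g = 5: 5^209 ≡ 1 — hits 1, so not a primitive root.
g = 6: gcd(6, 838) = 2 > 1, not a unit — skip.
g = 7: 7^209 ≡ 1 — hits 1, so not a primitive root.
g = 8: gcd(8, 838) = 2 > 1, not a unit — skip.
g = 9: 9^209 ≡ 1 — hits 1, so not a primitive root.
g = 10: gcd(10, 838) = 2 > 1, not a unit — skip.
g = 11: 11^209 ≡ 837; 11^38 ≡ 753; 11^22 ≡ 7 — none is 1, so 11 is a primitive root.
So 11 is the smallest generator of (Z/838Z)^×.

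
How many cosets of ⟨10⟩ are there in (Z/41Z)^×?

ord(10) | φ(41) = 41 − 1 = 40 = 2^3 · 5.
Divisors of 40: 1, 2, 4, 5, 8, 10, 20, 40.
Test each divisor d:
10^1 ≡ 10 (mod 41)
10^2 ≡ 18 (mod 41)
10^4 ≡ 37 (mod 41)
10^5 ≡ 1 (mod 41) ✓
Thus |⟨10⟩| = ord(10) = 5.
Index = |(Z/41Z)^×| / |⟨10⟩| = 40 / 5 = 8.

8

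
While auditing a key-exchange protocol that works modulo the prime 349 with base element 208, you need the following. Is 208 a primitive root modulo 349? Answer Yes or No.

φ(349) = 349 − 1 = 348 = 2^2 · 3 · 29.
An element g generates (Z/349Z)^× iff g^(348/q) ≢ 1 (mod 349) for each prime q ∈ {2, 3, 29}.
208^174 ≡ 348 (mod 349)  [q = 2: ≢ 1 ✓]
208^116 ≡ 122 (mod 349)  [q = 3: ≢ 1 ✓]
208^12 ≡ 289 (mod 349)  [q = 29: ≢ 1 ✓]
All checks pass, so 208 has order 348 and is a primitive root modulo 349.

Yes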